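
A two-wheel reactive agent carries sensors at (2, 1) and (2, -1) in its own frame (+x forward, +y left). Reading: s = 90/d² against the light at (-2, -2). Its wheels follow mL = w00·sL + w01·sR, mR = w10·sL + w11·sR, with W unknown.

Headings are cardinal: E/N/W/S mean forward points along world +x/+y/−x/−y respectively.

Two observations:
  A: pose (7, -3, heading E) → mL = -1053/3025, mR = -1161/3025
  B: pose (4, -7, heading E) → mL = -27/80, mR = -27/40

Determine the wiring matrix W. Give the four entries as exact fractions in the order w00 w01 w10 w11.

obs A: pose=(7,-3,E) → sL=90/121, sR=18/25, mL=-1053/3025, mR=-1161/3025
obs B: pose=(4,-7,E) → sL=9/8, sR=9/10, mL=-27/80, mR=-27/40
sensor matrix S = [[90/121, 18/25], [9/8, 9/10]]; det S = -1701/12100
solve [mL_A; mL_B] = S·[w00; w01] and [mR_A; mR_B] = S·[w10; w11]:
  w00 = 1/2, w01 = -1, w10 = -1, w11 = 1/2

1/2 -1 -1 1/2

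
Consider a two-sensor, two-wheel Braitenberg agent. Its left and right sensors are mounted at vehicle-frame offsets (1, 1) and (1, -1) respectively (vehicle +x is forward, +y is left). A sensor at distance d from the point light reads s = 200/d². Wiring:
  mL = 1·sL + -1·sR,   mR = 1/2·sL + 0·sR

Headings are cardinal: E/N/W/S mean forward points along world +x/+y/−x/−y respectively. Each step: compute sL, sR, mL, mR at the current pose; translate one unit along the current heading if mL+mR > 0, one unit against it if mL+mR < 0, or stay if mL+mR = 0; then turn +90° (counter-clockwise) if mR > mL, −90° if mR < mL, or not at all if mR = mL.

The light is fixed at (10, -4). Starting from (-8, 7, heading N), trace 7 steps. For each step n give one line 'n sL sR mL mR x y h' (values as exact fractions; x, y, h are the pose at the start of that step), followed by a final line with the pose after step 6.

n=0: pose=(-8,7,N); sL=40/101, sR=200/433; mL=-2880/43733, mR=20/101; mL+mR=5780/43733 → advance +1; mR−mL=11540/43733 → turn +1·90°
n=1: pose=(-8,8,W); sL=100/241, sR=20/53; mL=480/12773, mR=50/241; mL+mR=3130/12773 → advance +1; mR−mL=2170/12773 → turn +1·90°
n=2: pose=(-9,8,S); sL=40/89, sR=200/521; mL=3040/46369, mR=20/89; mL+mR=13460/46369 → advance +1; mR−mL=7380/46369 → turn +1·90°
n=3: pose=(-9,7,E); sL=50/117, sR=25/53; mL=-275/6201, mR=25/117; mL+mR=350/2067 → advance +1; mR−mL=1600/6201 → turn +1·90°
n=4: pose=(-8,7,N); sL=40/101, sR=200/433; mL=-2880/43733, mR=20/101; mL+mR=5780/43733 → advance +1; mR−mL=11540/43733 → turn +1·90°
n=5: pose=(-8,8,W); sL=100/241, sR=20/53; mL=480/12773, mR=50/241; mL+mR=3130/12773 → advance +1; mR−mL=2170/12773 → turn +1·90°
n=6: pose=(-9,8,S); sL=40/89, sR=200/521; mL=3040/46369, mR=20/89; mL+mR=13460/46369 → advance +1; mR−mL=7380/46369 → turn +1·90°

0 40/101 200/433 -2880/43733 20/101 -8 7 N
1 100/241 20/53 480/12773 50/241 -8 8 W
2 40/89 200/521 3040/46369 20/89 -9 8 S
3 50/117 25/53 -275/6201 25/117 -9 7 E
4 40/101 200/433 -2880/43733 20/101 -8 7 N
5 100/241 20/53 480/12773 50/241 -8 8 W
6 40/89 200/521 3040/46369 20/89 -9 8 S
final -9 7 E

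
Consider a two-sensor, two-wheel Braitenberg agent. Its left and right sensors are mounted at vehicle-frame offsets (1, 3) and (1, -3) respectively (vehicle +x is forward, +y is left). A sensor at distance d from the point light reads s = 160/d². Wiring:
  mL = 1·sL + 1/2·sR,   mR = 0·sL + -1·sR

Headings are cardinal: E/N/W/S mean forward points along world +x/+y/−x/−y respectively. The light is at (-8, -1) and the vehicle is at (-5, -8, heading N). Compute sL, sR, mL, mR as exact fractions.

left sensor world pos  = (-8, -7); dL² = 36
right sensor world pos = (-2, -7); dR² = 72
sL = 160/36 = 40/9
sR = 160/72 = 20/9
mL = 1·sL + 1/2·sR = 50/9
mR = 0·sL + -1·sR = -20/9

40/9 20/9 50/9 -20/9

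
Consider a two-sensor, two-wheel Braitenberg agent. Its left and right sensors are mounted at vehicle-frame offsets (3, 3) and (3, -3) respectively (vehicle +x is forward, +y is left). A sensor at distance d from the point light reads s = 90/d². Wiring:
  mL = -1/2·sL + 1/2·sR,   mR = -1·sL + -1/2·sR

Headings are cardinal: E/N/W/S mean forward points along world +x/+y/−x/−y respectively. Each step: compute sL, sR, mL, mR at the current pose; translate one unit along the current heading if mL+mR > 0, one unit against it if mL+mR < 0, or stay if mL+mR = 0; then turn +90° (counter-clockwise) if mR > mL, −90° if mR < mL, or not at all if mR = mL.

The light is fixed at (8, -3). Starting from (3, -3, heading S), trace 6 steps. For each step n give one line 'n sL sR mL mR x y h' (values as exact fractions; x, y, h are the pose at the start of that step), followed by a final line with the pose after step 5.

n=0: pose=(3,-3,S); sL=90/13, sR=90/73; mL=-2700/949, mR=-7155/949; mL+mR=-135/13 → advance -1; mR−mL=-4455/949 → turn -1·90°
n=1: pose=(3,-2,W); sL=45/34, sR=9/8; mL=-27/272, mR=-513/272; mL+mR=-135/68 → advance -1; mR−mL=-243/136 → turn -1·90°
n=2: pose=(4,-2,N); sL=18/13, sR=90/17; mL=432/221, mR=-891/221; mL+mR=-27/13 → advance -1; mR−mL=-1323/221 → turn -1·90°
n=3: pose=(4,-3,E); sL=9, sR=9; mL=0, mR=-27/2; mL+mR=-27/2 → advance -1; mR−mL=-27/2 → turn -1·90°
n=4: pose=(3,-3,S); sL=90/13, sR=90/73; mL=-2700/949, mR=-7155/949; mL+mR=-135/13 → advance -1; mR−mL=-4455/949 → turn -1·90°
n=5: pose=(3,-2,W); sL=45/34, sR=9/8; mL=-27/272, mR=-513/272; mL+mR=-135/68 → advance -1; mR−mL=-243/136 → turn -1·90°

0 90/13 90/73 -2700/949 -7155/949 3 -3 S
1 45/34 9/8 -27/272 -513/272 3 -2 W
2 18/13 90/17 432/221 -891/221 4 -2 N
3 9 9 0 -27/2 4 -3 E
4 90/13 90/73 -2700/949 -7155/949 3 -3 S
5 45/34 9/8 -27/272 -513/272 3 -2 W
final 4 -2 N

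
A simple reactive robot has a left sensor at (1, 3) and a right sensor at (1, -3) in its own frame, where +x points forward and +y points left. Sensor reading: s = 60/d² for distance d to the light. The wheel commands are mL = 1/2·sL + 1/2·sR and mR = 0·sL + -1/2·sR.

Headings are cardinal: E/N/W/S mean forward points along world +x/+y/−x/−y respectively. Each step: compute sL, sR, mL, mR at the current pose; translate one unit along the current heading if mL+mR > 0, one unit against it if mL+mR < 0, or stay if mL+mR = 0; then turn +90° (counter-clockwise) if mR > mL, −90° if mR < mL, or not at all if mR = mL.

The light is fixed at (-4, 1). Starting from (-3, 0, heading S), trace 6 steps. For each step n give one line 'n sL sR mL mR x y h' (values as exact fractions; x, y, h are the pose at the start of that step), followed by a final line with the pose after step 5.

n=0: pose=(-3,0,S); sL=3, sR=15/2; mL=21/4, mR=-15/4; mL+mR=3/2 → advance +1; mR−mL=-9 → turn -1·90°
n=1: pose=(-3,-1,W); sL=12/5, sR=60; mL=156/5, mR=-30; mL+mR=6/5 → advance +1; mR−mL=-306/5 → turn -1·90°
n=2: pose=(-4,-1,N); sL=6, sR=6; mL=6, mR=-3; mL+mR=3 → advance +1; mR−mL=-9 → turn -1·90°
n=3: pose=(-4,0,E); sL=12, sR=60/17; mL=132/17, mR=-30/17; mL+mR=6 → advance +1; mR−mL=-162/17 → turn -1·90°
n=4: pose=(-3,0,S); sL=3, sR=15/2; mL=21/4, mR=-15/4; mL+mR=3/2 → advance +1; mR−mL=-9 → turn -1·90°
n=5: pose=(-3,-1,W); sL=12/5, sR=60; mL=156/5, mR=-30; mL+mR=6/5 → advance +1; mR−mL=-306/5 → turn -1·90°

0 3 15/2 21/4 -15/4 -3 0 S
1 12/5 60 156/5 -30 -3 -1 W
2 6 6 6 -3 -4 -1 N
3 12 60/17 132/17 -30/17 -4 0 E
4 3 15/2 21/4 -15/4 -3 0 S
5 12/5 60 156/5 -30 -3 -1 W
final -4 -1 N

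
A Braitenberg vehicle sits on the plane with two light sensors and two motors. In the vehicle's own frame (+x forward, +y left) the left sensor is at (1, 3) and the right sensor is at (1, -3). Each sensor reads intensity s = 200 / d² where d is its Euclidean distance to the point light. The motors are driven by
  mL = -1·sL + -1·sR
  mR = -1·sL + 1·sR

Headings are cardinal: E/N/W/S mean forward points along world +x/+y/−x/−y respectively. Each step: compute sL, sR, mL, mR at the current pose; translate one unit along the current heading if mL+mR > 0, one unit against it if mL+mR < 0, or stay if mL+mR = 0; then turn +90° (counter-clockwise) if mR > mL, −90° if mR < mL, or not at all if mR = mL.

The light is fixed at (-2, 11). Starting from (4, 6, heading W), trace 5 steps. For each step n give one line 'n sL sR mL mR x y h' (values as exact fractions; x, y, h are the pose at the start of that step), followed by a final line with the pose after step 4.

n=0: pose=(4,6,W); sL=200/89, sR=200/29; mL=-23600/2581, mR=12000/2581; mL+mR=-400/89 → advance -1; mR−mL=400/29 → turn +1·90°
n=1: pose=(5,6,S); sL=25/17, sR=50/13; mL=-1175/221, mR=525/221; mL+mR=-50/17 → advance -1; mR−mL=100/13 → turn +1·90°
n=2: pose=(5,7,E); sL=40/13, sR=200/113; mL=-7120/1469, mR=-1920/1469; mL+mR=-80/13 → advance -1; mR−mL=400/113 → turn +1·90°
n=3: pose=(4,7,N); sL=100/9, sR=20/9; mL=-40/3, mR=-80/9; mL+mR=-200/9 → advance -1; mR−mL=40/9 → turn +1·90°
n=4: pose=(4,6,W); sL=200/89, sR=200/29; mL=-23600/2581, mR=12000/2581; mL+mR=-400/89 → advance -1; mR−mL=400/29 → turn +1·90°

0 200/89 200/29 -23600/2581 12000/2581 4 6 W
1 25/17 50/13 -1175/221 525/221 5 6 S
2 40/13 200/113 -7120/1469 -1920/1469 5 7 E
3 100/9 20/9 -40/3 -80/9 4 7 N
4 200/89 200/29 -23600/2581 12000/2581 4 6 W
final 5 6 S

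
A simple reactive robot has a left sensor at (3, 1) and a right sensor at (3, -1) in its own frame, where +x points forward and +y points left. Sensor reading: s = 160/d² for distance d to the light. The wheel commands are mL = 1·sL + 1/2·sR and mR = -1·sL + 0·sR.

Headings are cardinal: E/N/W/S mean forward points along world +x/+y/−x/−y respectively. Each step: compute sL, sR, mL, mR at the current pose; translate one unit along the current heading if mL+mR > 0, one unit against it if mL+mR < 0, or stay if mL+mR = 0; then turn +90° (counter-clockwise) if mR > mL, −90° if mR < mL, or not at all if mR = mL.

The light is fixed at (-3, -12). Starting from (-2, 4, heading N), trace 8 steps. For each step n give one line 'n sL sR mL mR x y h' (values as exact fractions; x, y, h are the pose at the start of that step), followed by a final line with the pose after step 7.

0 160/361 32/73 17456/26353 -160/361 -2 4 N
1 8/17 10/17 13/17 -8/17 -2 5 E
2 32/41 160/197 9584/8077 -32/41 -1 5 S
3 80/113 16/29 3224/3277 -80/113 -1 4 W
4 160/361 32/73 17456/26353 -160/361 -2 4 N
5 8/17 10/17 13/17 -8/17 -2 5 E
6 32/41 160/197 9584/8077 -32/41 -1 5 S
7 80/113 16/29 3224/3277 -80/113 -1 4 W
final -2 4 N

n=0: pose=(-2,4,N); sL=160/361, sR=32/73; mL=17456/26353, mR=-160/361; mL+mR=16/73 → advance +1; mR−mL=-29136/26353 → turn -1·90°
n=1: pose=(-2,5,E); sL=8/17, sR=10/17; mL=13/17, mR=-8/17; mL+mR=5/17 → advance +1; mR−mL=-21/17 → turn -1·90°
n=2: pose=(-1,5,S); sL=32/41, sR=160/197; mL=9584/8077, mR=-32/41; mL+mR=80/197 → advance +1; mR−mL=-15888/8077 → turn -1·90°
n=3: pose=(-1,4,W); sL=80/113, sR=16/29; mL=3224/3277, mR=-80/113; mL+mR=8/29 → advance +1; mR−mL=-5544/3277 → turn -1·90°
n=4: pose=(-2,4,N); sL=160/361, sR=32/73; mL=17456/26353, mR=-160/361; mL+mR=16/73 → advance +1; mR−mL=-29136/26353 → turn -1·90°
n=5: pose=(-2,5,E); sL=8/17, sR=10/17; mL=13/17, mR=-8/17; mL+mR=5/17 → advance +1; mR−mL=-21/17 → turn -1·90°
n=6: pose=(-1,5,S); sL=32/41, sR=160/197; mL=9584/8077, mR=-32/41; mL+mR=80/197 → advance +1; mR−mL=-15888/8077 → turn -1·90°
n=7: pose=(-1,4,W); sL=80/113, sR=16/29; mL=3224/3277, mR=-80/113; mL+mR=8/29 → advance +1; mR−mL=-5544/3277 → turn -1·90°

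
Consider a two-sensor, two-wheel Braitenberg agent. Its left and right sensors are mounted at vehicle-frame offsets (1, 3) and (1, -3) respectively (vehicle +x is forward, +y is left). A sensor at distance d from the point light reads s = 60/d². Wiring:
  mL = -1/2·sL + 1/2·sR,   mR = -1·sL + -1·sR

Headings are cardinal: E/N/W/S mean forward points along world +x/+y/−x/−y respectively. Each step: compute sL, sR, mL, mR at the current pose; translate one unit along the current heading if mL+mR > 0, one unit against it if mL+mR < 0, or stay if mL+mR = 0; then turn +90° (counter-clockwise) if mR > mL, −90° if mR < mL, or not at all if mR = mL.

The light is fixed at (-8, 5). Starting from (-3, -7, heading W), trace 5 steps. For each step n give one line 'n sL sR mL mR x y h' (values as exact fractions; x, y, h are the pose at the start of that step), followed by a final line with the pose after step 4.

0 60/241 60/97 4320/23377 -20280/23377 -3 -7 W
1 6/13 30/101 -108/1313 -996/1313 -2 -7 N
2 60/149 12/61 -936/9089 -5448/9089 -2 -8 E
3 3/13 3/10 9/260 -69/130 -3 -8 S
4 60/241 60/97 4320/23377 -20280/23377 -3 -7 W
final -2 -7 N

n=0: pose=(-3,-7,W); sL=60/241, sR=60/97; mL=4320/23377, mR=-20280/23377; mL+mR=-15960/23377 → advance -1; mR−mL=-24600/23377 → turn -1·90°
n=1: pose=(-2,-7,N); sL=6/13, sR=30/101; mL=-108/1313, mR=-996/1313; mL+mR=-1104/1313 → advance -1; mR−mL=-888/1313 → turn -1·90°
n=2: pose=(-2,-8,E); sL=60/149, sR=12/61; mL=-936/9089, mR=-5448/9089; mL+mR=-6384/9089 → advance -1; mR−mL=-4512/9089 → turn -1·90°
n=3: pose=(-3,-8,S); sL=3/13, sR=3/10; mL=9/260, mR=-69/130; mL+mR=-129/260 → advance -1; mR−mL=-147/260 → turn -1·90°
n=4: pose=(-3,-7,W); sL=60/241, sR=60/97; mL=4320/23377, mR=-20280/23377; mL+mR=-15960/23377 → advance -1; mR−mL=-24600/23377 → turn -1·90°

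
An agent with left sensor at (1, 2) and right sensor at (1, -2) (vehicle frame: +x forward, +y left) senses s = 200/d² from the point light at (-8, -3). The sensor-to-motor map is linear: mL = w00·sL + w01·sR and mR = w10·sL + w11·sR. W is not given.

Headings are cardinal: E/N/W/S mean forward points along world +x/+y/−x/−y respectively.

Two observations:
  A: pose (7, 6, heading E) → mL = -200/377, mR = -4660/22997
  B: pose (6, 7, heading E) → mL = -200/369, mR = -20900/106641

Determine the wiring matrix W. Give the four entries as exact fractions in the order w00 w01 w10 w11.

-1 0 -1 1/2

obs A: pose=(7,6,E) → sL=200/377, sR=40/61, mL=-200/377, mR=-4660/22997
obs B: pose=(6,7,E) → sL=200/369, sR=200/289, mL=-200/369, mR=-20900/106641
sensor matrix S = [[200/377, 40/61], [200/369, 200/289]]; det S = 28736000/2452423077
solve [mL_A; mL_B] = S·[w00; w01] and [mR_A; mR_B] = S·[w10; w11]:
  w00 = -1, w01 = 0, w10 = -1, w11 = 1/2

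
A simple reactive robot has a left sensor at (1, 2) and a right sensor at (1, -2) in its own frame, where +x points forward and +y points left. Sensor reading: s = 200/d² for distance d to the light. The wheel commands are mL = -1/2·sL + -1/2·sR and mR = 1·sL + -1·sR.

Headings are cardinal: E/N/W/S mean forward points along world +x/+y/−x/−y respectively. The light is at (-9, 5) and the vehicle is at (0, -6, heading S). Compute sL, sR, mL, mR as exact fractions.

40/53 200/193 -9160/10229 -2880/10229

left sensor world pos  = (2, -7); dL² = 265
right sensor world pos = (-2, -7); dR² = 193
sL = 200/265 = 40/53
sR = 200/193 = 200/193
mL = -1/2·sL + -1/2·sR = -9160/10229
mR = 1·sL + -1·sR = -2880/10229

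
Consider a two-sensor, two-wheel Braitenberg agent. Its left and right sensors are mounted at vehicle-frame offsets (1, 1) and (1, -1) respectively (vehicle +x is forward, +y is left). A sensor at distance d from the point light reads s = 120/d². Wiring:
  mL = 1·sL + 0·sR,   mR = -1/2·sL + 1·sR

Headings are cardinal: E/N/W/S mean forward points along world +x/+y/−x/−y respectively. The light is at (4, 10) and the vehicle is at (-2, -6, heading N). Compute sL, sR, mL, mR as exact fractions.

left sensor world pos  = (-3, -5); dL² = 274
right sensor world pos = (-1, -5); dR² = 250
sL = 120/274 = 60/137
sR = 120/250 = 12/25
mL = 1·sL + 0·sR = 60/137
mR = -1/2·sL + 1·sR = 894/3425

60/137 12/25 60/137 894/3425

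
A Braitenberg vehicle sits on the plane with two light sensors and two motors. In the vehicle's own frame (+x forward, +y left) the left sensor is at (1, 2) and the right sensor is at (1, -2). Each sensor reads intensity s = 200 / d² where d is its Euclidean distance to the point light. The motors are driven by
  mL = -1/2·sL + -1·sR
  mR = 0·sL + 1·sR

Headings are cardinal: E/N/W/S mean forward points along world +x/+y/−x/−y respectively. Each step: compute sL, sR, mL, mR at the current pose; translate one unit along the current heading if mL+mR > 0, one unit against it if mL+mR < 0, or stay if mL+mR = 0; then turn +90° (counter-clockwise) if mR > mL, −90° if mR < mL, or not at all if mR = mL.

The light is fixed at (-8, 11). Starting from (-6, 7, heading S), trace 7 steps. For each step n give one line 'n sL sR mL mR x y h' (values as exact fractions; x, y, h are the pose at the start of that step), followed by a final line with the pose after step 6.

n=0: pose=(-6,7,S); sL=200/41, sR=8; mL=-428/41, mR=8; mL+mR=-100/41 → advance -1; mR−mL=756/41 → turn +1·90°
n=1: pose=(-6,8,E); sL=20, sR=100/17; mL=-270/17, mR=100/17; mL+mR=-10 → advance -1; mR−mL=370/17 → turn +1·90°
n=2: pose=(-7,8,N); sL=40, sR=200/13; mL=-460/13, mR=200/13; mL+mR=-20 → advance -1; mR−mL=660/13 → turn +1·90°
n=3: pose=(-7,7,W); sL=50/9, sR=50; mL=-475/9, mR=50; mL+mR=-25/9 → advance -1; mR−mL=925/9 → turn +1·90°
n=4: pose=(-6,7,S); sL=200/41, sR=8; mL=-428/41, mR=8; mL+mR=-100/41 → advance -1; mR−mL=756/41 → turn +1·90°
n=5: pose=(-6,8,E); sL=20, sR=100/17; mL=-270/17, mR=100/17; mL+mR=-10 → advance -1; mR−mL=370/17 → turn +1·90°
n=6: pose=(-7,8,N); sL=40, sR=200/13; mL=-460/13, mR=200/13; mL+mR=-20 → advance -1; mR−mL=660/13 → turn +1·90°

0 200/41 8 -428/41 8 -6 7 S
1 20 100/17 -270/17 100/17 -6 8 E
2 40 200/13 -460/13 200/13 -7 8 N
3 50/9 50 -475/9 50 -7 7 W
4 200/41 8 -428/41 8 -6 7 S
5 20 100/17 -270/17 100/17 -6 8 E
6 40 200/13 -460/13 200/13 -7 8 N
final -7 7 W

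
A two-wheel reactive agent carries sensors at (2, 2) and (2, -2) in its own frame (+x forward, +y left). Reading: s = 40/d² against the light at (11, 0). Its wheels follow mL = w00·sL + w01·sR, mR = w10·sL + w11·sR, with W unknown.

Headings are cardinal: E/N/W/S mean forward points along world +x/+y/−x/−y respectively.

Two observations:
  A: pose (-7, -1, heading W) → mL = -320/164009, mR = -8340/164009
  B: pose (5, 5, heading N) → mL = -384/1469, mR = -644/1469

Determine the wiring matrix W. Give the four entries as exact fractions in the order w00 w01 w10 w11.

1 -1 1/2 -1

obs A: pose=(-7,-1,W) → sL=40/409, sR=40/401, mL=-320/164009, mR=-8340/164009
obs B: pose=(5,5,N) → sL=40/113, sR=8/13, mL=-384/1469, mR=-644/1469
sensor matrix S = [[40/409, 40/401], [40/113, 8/13]]; det S = 5992960/240929221
solve [mL_A; mL_B] = S·[w00; w01] and [mR_A; mR_B] = S·[w10; w11]:
  w00 = 1, w01 = -1, w10 = 1/2, w11 = -1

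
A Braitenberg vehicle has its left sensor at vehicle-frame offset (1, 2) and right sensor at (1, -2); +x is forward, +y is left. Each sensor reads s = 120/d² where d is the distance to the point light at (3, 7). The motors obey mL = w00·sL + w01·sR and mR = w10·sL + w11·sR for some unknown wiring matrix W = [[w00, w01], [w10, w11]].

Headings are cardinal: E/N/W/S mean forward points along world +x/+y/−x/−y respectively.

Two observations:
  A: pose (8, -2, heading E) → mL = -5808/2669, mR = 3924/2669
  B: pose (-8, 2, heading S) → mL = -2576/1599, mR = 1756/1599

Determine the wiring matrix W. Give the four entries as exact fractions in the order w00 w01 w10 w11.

-1 -1 1/2 1

obs A: pose=(8,-2,E) → sL=24/17, sR=120/157, mL=-5808/2669, mR=3924/2669
obs B: pose=(-8,2,S) → sL=40/39, sR=24/41, mL=-2576/1599, mR=1756/1599
sensor matrix S = [[24/17, 120/157], [40/39, 24/41]]; det S = 60416/1422577
solve [mL_A; mL_B] = S·[w00; w01] and [mR_A; mR_B] = S·[w10; w11]:
  w00 = -1, w01 = -1, w10 = 1/2, w11 = 1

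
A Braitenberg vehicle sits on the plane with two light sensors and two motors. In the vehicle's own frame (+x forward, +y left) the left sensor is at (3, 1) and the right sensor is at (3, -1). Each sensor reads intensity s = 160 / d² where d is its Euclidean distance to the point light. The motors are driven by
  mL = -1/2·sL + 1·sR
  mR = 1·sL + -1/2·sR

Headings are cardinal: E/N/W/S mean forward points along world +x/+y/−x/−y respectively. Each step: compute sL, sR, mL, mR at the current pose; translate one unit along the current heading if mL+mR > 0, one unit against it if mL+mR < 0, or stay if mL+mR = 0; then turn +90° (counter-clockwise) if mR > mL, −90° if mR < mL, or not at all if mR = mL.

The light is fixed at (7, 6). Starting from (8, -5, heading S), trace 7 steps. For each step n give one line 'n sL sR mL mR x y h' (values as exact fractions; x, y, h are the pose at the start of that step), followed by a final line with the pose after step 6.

0 4/5 40/49 102/245 96/245 8 -5 S
1 160/173 32/25 3536/4325 1232/4325 8 -6 W
2 80/41 80/41 40/41 40/41 7 -6 N
3 32/13 32/13 16/13 16/13 7 -5 N
4 16/5 16/5 8/5 8/5 7 -4 N
5 160/37 160/37 80/37 80/37 7 -3 N
6 80/13 80/13 40/13 40/13 7 -2 N
final 7 -1 N

n=0: pose=(8,-5,S); sL=4/5, sR=40/49; mL=102/245, mR=96/245; mL+mR=198/245 → advance +1; mR−mL=-6/245 → turn -1·90°
n=1: pose=(8,-6,W); sL=160/173, sR=32/25; mL=3536/4325, mR=1232/4325; mL+mR=4768/4325 → advance +1; mR−mL=-2304/4325 → turn -1·90°
n=2: pose=(7,-6,N); sL=80/41, sR=80/41; mL=40/41, mR=40/41; mL+mR=80/41 → advance +1; mR−mL=0 → turn +0·90°
n=3: pose=(7,-5,N); sL=32/13, sR=32/13; mL=16/13, mR=16/13; mL+mR=32/13 → advance +1; mR−mL=0 → turn +0·90°
n=4: pose=(7,-4,N); sL=16/5, sR=16/5; mL=8/5, mR=8/5; mL+mR=16/5 → advance +1; mR−mL=0 → turn +0·90°
n=5: pose=(7,-3,N); sL=160/37, sR=160/37; mL=80/37, mR=80/37; mL+mR=160/37 → advance +1; mR−mL=0 → turn +0·90°
n=6: pose=(7,-2,N); sL=80/13, sR=80/13; mL=40/13, mR=40/13; mL+mR=80/13 → advance +1; mR−mL=0 → turn +0·90°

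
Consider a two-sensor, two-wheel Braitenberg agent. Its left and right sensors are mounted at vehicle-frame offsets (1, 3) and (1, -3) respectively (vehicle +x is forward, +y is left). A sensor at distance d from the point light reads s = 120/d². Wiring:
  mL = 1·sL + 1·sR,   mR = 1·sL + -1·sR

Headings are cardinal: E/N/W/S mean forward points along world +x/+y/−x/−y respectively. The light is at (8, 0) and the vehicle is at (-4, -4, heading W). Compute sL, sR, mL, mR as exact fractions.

left sensor world pos  = (-5, -7); dL² = 218
right sensor world pos = (-5, -1); dR² = 170
sL = 120/218 = 60/109
sR = 120/170 = 12/17
mL = 1·sL + 1·sR = 2328/1853
mR = 1·sL + -1·sR = -288/1853

60/109 12/17 2328/1853 -288/1853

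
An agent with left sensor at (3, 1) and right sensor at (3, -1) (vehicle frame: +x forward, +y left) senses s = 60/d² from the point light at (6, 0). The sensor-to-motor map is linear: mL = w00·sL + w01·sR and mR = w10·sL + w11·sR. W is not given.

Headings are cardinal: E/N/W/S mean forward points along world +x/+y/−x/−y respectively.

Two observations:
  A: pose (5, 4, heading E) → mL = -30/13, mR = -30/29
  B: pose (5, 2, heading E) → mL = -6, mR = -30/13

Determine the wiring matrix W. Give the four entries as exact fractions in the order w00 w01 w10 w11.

obs A: pose=(5,4,E) → sL=60/29, sR=60/13, mL=-30/13, mR=-30/29
obs B: pose=(5,2,E) → sL=60/13, sR=12, mL=-6, mR=-30/13
sensor matrix S = [[60/29, 60/13], [60/13, 12]]; det S = 17280/4901
solve [mL_A; mL_B] = S·[w00; w01] and [mR_A; mR_B] = S·[w10; w11]:
  w00 = 0, w01 = -1/2, w10 = -1/2, w11 = 0

0 -1/2 -1/2 0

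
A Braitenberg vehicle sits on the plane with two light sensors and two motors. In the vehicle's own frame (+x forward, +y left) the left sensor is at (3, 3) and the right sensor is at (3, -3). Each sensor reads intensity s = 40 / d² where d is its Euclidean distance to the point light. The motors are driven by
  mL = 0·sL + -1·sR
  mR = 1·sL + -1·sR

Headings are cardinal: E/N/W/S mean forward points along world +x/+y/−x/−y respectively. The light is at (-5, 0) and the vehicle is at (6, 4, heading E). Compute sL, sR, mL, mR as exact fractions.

left sensor world pos  = (9, 7); dL² = 245
right sensor world pos = (9, 1); dR² = 197
sL = 40/245 = 8/49
sR = 40/197 = 40/197
mL = 0·sL + -1·sR = -40/197
mR = 1·sL + -1·sR = -384/9653

8/49 40/197 -40/197 -384/9653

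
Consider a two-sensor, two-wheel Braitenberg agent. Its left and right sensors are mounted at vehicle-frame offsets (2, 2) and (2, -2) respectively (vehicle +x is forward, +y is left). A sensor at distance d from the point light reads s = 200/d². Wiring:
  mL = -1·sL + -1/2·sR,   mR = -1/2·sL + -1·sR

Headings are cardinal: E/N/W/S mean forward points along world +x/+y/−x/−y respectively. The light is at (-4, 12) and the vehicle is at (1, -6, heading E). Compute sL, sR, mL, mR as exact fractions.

left sensor world pos  = (3, -4); dL² = 305
right sensor world pos = (3, -8); dR² = 449
sL = 200/305 = 40/61
sR = 200/449 = 200/449
mL = -1·sL + -1/2·sR = -24060/27389
mR = -1/2·sL + -1·sR = -21180/27389

40/61 200/449 -24060/27389 -21180/27389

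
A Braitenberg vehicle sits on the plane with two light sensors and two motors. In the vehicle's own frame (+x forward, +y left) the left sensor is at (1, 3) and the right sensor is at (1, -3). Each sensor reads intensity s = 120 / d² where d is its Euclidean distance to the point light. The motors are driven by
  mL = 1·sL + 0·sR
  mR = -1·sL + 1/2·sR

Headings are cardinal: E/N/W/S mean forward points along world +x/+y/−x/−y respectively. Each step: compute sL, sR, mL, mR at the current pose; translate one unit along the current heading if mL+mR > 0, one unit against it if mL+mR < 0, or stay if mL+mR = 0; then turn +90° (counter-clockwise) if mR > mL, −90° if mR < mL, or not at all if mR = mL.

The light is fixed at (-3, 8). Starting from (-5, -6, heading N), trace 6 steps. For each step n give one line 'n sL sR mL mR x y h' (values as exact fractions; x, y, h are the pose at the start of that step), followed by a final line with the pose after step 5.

n=0: pose=(-5,-6,N); sL=60/97, sR=12/17; mL=60/97, mR=-438/1649; mL+mR=6/17 → advance +1; mR−mL=-1458/1649 → turn -1·90°
n=1: pose=(-5,-5,E); sL=120/101, sR=120/257; mL=120/101, mR=-24780/25957; mL+mR=60/257 → advance +1; mR−mL=-55620/25957 → turn -1·90°
n=2: pose=(-4,-5,S); sL=3/5, sR=30/53; mL=3/5, mR=-84/265; mL+mR=15/53 → advance +1; mR−mL=-243/265 → turn -1·90°
n=3: pose=(-4,-6,W); sL=120/293, sR=24/25; mL=120/293, mR=516/7325; mL+mR=12/25 → advance +1; mR−mL=-2484/7325 → turn -1·90°
n=4: pose=(-5,-6,N); sL=60/97, sR=12/17; mL=60/97, mR=-438/1649; mL+mR=6/17 → advance +1; mR−mL=-1458/1649 → turn -1·90°
n=5: pose=(-5,-5,E); sL=120/101, sR=120/257; mL=120/101, mR=-24780/25957; mL+mR=60/257 → advance +1; mR−mL=-55620/25957 → turn -1·90°

0 60/97 12/17 60/97 -438/1649 -5 -6 N
1 120/101 120/257 120/101 -24780/25957 -5 -5 E
2 3/5 30/53 3/5 -84/265 -4 -5 S
3 120/293 24/25 120/293 516/7325 -4 -6 W
4 60/97 12/17 60/97 -438/1649 -5 -6 N
5 120/101 120/257 120/101 -24780/25957 -5 -5 E
final -4 -5 S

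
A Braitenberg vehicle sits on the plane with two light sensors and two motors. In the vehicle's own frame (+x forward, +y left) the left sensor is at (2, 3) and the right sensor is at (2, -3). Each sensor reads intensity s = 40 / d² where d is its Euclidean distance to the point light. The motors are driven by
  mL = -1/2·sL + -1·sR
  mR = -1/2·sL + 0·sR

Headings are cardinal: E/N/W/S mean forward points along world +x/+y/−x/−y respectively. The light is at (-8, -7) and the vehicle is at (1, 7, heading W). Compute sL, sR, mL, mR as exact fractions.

left sensor world pos  = (-1, 4); dL² = 170
right sensor world pos = (-1, 10); dR² = 338
sL = 40/170 = 4/17
sR = 40/338 = 20/169
mL = -1/2·sL + -1·sR = -678/2873
mR = -1/2·sL + 0·sR = -2/17

4/17 20/169 -678/2873 -2/17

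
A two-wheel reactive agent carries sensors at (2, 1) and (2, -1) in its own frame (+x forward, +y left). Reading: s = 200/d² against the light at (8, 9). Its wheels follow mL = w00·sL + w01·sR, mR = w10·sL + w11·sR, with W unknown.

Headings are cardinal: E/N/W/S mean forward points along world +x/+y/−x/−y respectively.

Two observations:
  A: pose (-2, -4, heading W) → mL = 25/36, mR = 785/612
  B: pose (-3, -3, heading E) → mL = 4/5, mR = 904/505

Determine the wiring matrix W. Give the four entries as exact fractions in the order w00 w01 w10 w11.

0 1 1 1

obs A: pose=(-2,-4,W) → sL=10/17, sR=25/36, mL=25/36, mR=785/612
obs B: pose=(-3,-3,E) → sL=100/101, sR=4/5, mL=4/5, mR=904/505
sensor matrix S = [[10/17, 25/36], [100/101, 4/5]]; det S = -3353/15453
solve [mL_A; mL_B] = S·[w00; w01] and [mR_A; mR_B] = S·[w10; w11]:
  w00 = 0, w01 = 1, w10 = 1, w11 = 1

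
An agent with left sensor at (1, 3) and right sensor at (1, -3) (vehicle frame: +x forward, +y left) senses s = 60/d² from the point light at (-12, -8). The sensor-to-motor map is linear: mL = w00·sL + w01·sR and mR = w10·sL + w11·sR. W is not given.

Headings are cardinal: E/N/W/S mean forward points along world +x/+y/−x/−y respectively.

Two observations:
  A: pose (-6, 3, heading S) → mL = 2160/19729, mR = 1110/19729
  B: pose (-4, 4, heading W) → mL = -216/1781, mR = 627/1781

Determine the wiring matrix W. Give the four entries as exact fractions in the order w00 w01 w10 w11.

obs A: pose=(-6,3,S) → sL=60/181, sR=60/109, mL=2160/19729, mR=1110/19729
obs B: pose=(-4,4,W) → sL=6/13, sR=30/137, mL=-216/1781, mR=627/1781
sensor matrix S = [[60/181, 60/109], [6/13, 30/137]]; det S = -6376320/35137349
solve [mL_A; mL_B] = S·[w00; w01] and [mR_A; mR_B] = S·[w10; w11]:
  w00 = -1/2, w01 = 1/2, w10 = 1, w11 = -1/2

-1/2 1/2 1 -1/2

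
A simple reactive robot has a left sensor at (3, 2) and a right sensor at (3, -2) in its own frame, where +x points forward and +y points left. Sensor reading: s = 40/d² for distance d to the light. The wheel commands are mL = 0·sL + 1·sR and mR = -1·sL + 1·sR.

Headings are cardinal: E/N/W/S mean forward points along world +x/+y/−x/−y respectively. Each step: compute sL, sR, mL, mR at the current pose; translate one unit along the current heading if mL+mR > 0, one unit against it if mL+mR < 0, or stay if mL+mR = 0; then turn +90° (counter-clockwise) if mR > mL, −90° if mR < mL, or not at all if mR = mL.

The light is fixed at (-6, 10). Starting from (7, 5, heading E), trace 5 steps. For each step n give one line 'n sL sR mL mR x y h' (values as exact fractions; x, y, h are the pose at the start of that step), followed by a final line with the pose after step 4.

0 8/53 8/61 8/61 -64/3233 7 5 E
1 1/8 5/26 5/26 7/104 8 5 S
2 8/37 40/137 40/137 384/5069 8 4 W
3 4/13 20/117 20/117 -16/117 7 4 N
4 8/53 8/61 8/61 -64/3233 7 5 E
final 8 5 S

n=0: pose=(7,5,E); sL=8/53, sR=8/61; mL=8/61, mR=-64/3233; mL+mR=360/3233 → advance +1; mR−mL=-8/53 → turn -1·90°
n=1: pose=(8,5,S); sL=1/8, sR=5/26; mL=5/26, mR=7/104; mL+mR=27/104 → advance +1; mR−mL=-1/8 → turn -1·90°
n=2: pose=(8,4,W); sL=8/37, sR=40/137; mL=40/137, mR=384/5069; mL+mR=1864/5069 → advance +1; mR−mL=-8/37 → turn -1·90°
n=3: pose=(7,4,N); sL=4/13, sR=20/117; mL=20/117, mR=-16/117; mL+mR=4/117 → advance +1; mR−mL=-4/13 → turn -1·90°
n=4: pose=(7,5,E); sL=8/53, sR=8/61; mL=8/61, mR=-64/3233; mL+mR=360/3233 → advance +1; mR−mL=-8/53 → turn -1·90°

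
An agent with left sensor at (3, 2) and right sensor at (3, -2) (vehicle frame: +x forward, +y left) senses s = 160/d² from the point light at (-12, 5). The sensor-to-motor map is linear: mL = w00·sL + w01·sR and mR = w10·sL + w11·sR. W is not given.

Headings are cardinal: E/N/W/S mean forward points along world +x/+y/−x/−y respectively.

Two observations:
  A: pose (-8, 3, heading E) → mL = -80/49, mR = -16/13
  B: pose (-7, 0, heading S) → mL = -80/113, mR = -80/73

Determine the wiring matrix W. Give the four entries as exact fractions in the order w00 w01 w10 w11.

-1/2 0 0 -1/2

obs A: pose=(-8,3,E) → sL=160/49, sR=32/13, mL=-80/49, mR=-16/13
obs B: pose=(-7,0,S) → sL=160/113, sR=160/73, mL=-80/113, mR=-80/73
sensor matrix S = [[160/49, 32/13], [160/113, 160/73]]; det S = 19292160/5254613
solve [mL_A; mL_B] = S·[w00; w01] and [mR_A; mR_B] = S·[w10; w11]:
  w00 = -1/2, w01 = 0, w10 = 0, w11 = -1/2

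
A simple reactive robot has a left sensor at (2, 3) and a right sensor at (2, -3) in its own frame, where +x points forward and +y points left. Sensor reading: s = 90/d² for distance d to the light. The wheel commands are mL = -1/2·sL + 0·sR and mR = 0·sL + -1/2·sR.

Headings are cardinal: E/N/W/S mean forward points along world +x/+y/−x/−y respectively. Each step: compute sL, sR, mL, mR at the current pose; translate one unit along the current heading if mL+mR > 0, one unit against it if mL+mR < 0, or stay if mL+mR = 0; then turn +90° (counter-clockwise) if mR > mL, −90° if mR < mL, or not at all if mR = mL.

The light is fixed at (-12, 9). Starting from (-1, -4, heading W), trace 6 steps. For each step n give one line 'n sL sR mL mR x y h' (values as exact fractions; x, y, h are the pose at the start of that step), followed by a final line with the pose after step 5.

0 90/337 90/181 -45/337 -45/181 -1 -4 W
1 45/101 45/173 -45/202 -45/346 0 -4 N
2 90/389 90/221 -45/389 -45/221 0 -5 W
3 45/122 9/40 -45/244 -9/80 1 -5 N
4 18/89 18/53 -9/89 -9/53 1 -6 W
5 9/29 45/229 -9/58 -45/458 2 -6 N
final 2 -7 W

n=0: pose=(-1,-4,W); sL=90/337, sR=90/181; mL=-45/337, mR=-45/181; mL+mR=-23310/60997 → advance -1; mR−mL=-7020/60997 → turn -1·90°
n=1: pose=(0,-4,N); sL=45/101, sR=45/173; mL=-45/202, mR=-45/346; mL+mR=-6165/17473 → advance -1; mR−mL=1620/17473 → turn +1·90°
n=2: pose=(0,-5,W); sL=90/389, sR=90/221; mL=-45/389, mR=-45/221; mL+mR=-27450/85969 → advance -1; mR−mL=-7560/85969 → turn -1·90°
n=3: pose=(1,-5,N); sL=45/122, sR=9/40; mL=-45/244, mR=-9/80; mL+mR=-1449/4880 → advance -1; mR−mL=351/4880 → turn +1·90°
n=4: pose=(1,-6,W); sL=18/89, sR=18/53; mL=-9/89, mR=-9/53; mL+mR=-1278/4717 → advance -1; mR−mL=-324/4717 → turn -1·90°
n=5: pose=(2,-6,N); sL=9/29, sR=45/229; mL=-9/58, mR=-45/458; mL+mR=-1683/6641 → advance -1; mR−mL=378/6641 → turn +1·90°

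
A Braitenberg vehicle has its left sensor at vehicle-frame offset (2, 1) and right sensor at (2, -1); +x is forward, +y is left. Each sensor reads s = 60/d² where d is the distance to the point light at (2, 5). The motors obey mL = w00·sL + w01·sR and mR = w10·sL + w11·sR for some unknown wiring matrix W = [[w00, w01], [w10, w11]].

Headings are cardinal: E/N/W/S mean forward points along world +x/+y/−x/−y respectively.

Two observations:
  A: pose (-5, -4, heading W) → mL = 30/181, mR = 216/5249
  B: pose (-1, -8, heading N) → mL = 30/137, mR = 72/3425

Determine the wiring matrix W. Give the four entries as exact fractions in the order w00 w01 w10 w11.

obs A: pose=(-5,-4,W) → sL=60/181, sR=12/29, mL=30/181, mR=216/5249
obs B: pose=(-1,-8,N) → sL=60/137, sR=12/25, mL=30/137, mR=72/3425
sensor matrix S = [[60/181, 12/29], [60/137, 12/25]]; det S = -79488/3595565
solve [mL_A; mL_B] = S·[w00; w01] and [mR_A; mR_B] = S·[w10; w11]:
  w00 = 1/2, w01 = 0, w10 = -1/2, w11 = 1/2

1/2 0 -1/2 1/2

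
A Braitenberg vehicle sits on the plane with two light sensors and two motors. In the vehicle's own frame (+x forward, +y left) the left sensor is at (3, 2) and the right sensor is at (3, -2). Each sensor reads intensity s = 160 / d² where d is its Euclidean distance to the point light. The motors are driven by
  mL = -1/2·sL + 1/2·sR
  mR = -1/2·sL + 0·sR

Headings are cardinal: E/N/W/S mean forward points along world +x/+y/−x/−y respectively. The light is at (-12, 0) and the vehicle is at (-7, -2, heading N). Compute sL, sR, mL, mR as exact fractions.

left sensor world pos  = (-9, 1); dL² = 10
right sensor world pos = (-5, 1); dR² = 50
sL = 160/10 = 16
sR = 160/50 = 16/5
mL = -1/2·sL + 1/2·sR = -32/5
mR = -1/2·sL + 0·sR = -8

16 16/5 -32/5 -8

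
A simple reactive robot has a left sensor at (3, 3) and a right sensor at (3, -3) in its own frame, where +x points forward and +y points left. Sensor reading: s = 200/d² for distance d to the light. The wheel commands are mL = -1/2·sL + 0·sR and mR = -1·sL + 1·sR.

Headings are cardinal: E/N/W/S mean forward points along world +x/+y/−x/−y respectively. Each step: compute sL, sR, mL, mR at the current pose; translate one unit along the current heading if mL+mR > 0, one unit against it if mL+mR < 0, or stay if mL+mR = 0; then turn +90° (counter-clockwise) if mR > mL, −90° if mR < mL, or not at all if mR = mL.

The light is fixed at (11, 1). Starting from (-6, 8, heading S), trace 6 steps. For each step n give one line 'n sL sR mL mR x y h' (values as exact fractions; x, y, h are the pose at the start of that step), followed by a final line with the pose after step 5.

n=0: pose=(-6,8,S); sL=50/53, sR=25/52; mL=-25/53, mR=-1275/2756; mL+mR=-2575/2756 → advance -1; mR−mL=25/2756 → turn +1·90°
n=1: pose=(-6,9,E); sL=200/317, sR=200/221; mL=-100/317, mR=19200/70057; mL+mR=-2900/70057 → advance -1; mR−mL=41300/70057 → turn +1·90°
n=2: pose=(-7,9,N); sL=100/281, sR=100/173; mL=-50/281, mR=10800/48613; mL+mR=2150/48613 → advance +1; mR−mL=19450/48613 → turn +1·90°
n=3: pose=(-7,10,W); sL=200/477, sR=40/117; mL=-100/477, mR=-160/2067; mL+mR=-1780/6201 → advance -1; mR−mL=820/6201 → turn +1·90°
n=4: pose=(-6,10,S); sL=25/29, sR=50/109; mL=-25/58, mR=-1275/3161; mL+mR=-5275/6322 → advance -1; mR−mL=175/6322 → turn +1·90°
n=5: pose=(-6,11,E); sL=40/73, sR=40/49; mL=-20/73, mR=960/3577; mL+mR=-20/3577 → advance -1; mR−mL=1940/3577 → turn +1·90°

0 50/53 25/52 -25/53 -1275/2756 -6 8 S
1 200/317 200/221 -100/317 19200/70057 -6 9 E
2 100/281 100/173 -50/281 10800/48613 -7 9 N
3 200/477 40/117 -100/477 -160/2067 -7 10 W
4 25/29 50/109 -25/58 -1275/3161 -6 10 S
5 40/73 40/49 -20/73 960/3577 -6 11 E
final -7 11 N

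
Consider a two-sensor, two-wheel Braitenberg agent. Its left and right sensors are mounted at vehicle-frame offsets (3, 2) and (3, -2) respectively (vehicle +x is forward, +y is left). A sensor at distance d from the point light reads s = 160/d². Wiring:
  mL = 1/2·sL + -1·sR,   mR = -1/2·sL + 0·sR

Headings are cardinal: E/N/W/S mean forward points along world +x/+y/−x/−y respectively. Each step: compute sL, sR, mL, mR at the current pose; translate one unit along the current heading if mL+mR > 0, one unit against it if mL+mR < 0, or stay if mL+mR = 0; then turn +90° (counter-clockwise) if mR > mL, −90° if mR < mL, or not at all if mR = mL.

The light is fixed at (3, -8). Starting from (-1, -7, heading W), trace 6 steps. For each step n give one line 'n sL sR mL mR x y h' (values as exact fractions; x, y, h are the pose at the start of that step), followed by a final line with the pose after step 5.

0 16/5 80/29 -168/145 -8/5 -1 -7 W
1 160/41 160/17 -5200/697 -80/41 0 -7 N
2 4 4 -2 -2 0 -8 W
3 160/29 160/29 -80/29 -80/29 1 -8 W
4 8 8 -4 -4 2 -8 W
5 160/13 160/13 -80/13 -80/13 3 -8 W
final 4 -8 W

n=0: pose=(-1,-7,W); sL=16/5, sR=80/29; mL=-168/145, mR=-8/5; mL+mR=-80/29 → advance -1; mR−mL=-64/145 → turn -1·90°
n=1: pose=(0,-7,N); sL=160/41, sR=160/17; mL=-5200/697, mR=-80/41; mL+mR=-160/17 → advance -1; mR−mL=3840/697 → turn +1·90°
n=2: pose=(0,-8,W); sL=4, sR=4; mL=-2, mR=-2; mL+mR=-4 → advance -1; mR−mL=0 → turn +0·90°
n=3: pose=(1,-8,W); sL=160/29, sR=160/29; mL=-80/29, mR=-80/29; mL+mR=-160/29 → advance -1; mR−mL=0 → turn +0·90°
n=4: pose=(2,-8,W); sL=8, sR=8; mL=-4, mR=-4; mL+mR=-8 → advance -1; mR−mL=0 → turn +0·90°
n=5: pose=(3,-8,W); sL=160/13, sR=160/13; mL=-80/13, mR=-80/13; mL+mR=-160/13 → advance -1; mR−mL=0 → turn +0·90°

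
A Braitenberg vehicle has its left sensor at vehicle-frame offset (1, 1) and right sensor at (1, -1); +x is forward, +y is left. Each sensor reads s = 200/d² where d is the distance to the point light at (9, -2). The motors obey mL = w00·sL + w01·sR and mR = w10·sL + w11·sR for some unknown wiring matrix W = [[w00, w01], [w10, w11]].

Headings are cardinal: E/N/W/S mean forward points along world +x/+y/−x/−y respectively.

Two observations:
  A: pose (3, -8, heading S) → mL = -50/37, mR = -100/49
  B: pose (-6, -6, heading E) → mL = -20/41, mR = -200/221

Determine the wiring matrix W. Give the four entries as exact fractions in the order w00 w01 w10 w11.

obs A: pose=(3,-8,S) → sL=100/37, sR=100/49, mL=-50/37, mR=-100/49
obs B: pose=(-6,-6,E) → sL=40/41, sR=200/221, mL=-20/41, mR=-200/221
sensor matrix S = [[100/37, 100/49], [40/41, 200/221]]; det S = 7472000/16427593
solve [mL_A; mL_B] = S·[w00; w01] and [mR_A; mR_B] = S·[w10; w11]:
  w00 = -1/2, w01 = 0, w10 = 0, w11 = -1

-1/2 0 0 -1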